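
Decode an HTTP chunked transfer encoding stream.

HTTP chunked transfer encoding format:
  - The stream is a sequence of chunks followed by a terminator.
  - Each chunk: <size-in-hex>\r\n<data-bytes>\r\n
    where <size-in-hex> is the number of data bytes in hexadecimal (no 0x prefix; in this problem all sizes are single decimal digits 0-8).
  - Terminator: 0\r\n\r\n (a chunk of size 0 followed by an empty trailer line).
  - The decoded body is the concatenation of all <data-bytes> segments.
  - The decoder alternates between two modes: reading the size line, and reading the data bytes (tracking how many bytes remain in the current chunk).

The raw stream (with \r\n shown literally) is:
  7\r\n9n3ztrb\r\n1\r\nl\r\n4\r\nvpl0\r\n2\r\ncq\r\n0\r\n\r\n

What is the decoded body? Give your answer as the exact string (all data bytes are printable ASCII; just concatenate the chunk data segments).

Chunk 1: stream[0..1]='7' size=0x7=7, data at stream[3..10]='9n3ztrb' -> body[0..7], body so far='9n3ztrb'
Chunk 2: stream[12..13]='1' size=0x1=1, data at stream[15..16]='l' -> body[7..8], body so far='9n3ztrbl'
Chunk 3: stream[18..19]='4' size=0x4=4, data at stream[21..25]='vpl0' -> body[8..12], body so far='9n3ztrblvpl0'
Chunk 4: stream[27..28]='2' size=0x2=2, data at stream[30..32]='cq' -> body[12..14], body so far='9n3ztrblvpl0cq'
Chunk 5: stream[34..35]='0' size=0 (terminator). Final body='9n3ztrblvpl0cq' (14 bytes)

Answer: 9n3ztrblvpl0cq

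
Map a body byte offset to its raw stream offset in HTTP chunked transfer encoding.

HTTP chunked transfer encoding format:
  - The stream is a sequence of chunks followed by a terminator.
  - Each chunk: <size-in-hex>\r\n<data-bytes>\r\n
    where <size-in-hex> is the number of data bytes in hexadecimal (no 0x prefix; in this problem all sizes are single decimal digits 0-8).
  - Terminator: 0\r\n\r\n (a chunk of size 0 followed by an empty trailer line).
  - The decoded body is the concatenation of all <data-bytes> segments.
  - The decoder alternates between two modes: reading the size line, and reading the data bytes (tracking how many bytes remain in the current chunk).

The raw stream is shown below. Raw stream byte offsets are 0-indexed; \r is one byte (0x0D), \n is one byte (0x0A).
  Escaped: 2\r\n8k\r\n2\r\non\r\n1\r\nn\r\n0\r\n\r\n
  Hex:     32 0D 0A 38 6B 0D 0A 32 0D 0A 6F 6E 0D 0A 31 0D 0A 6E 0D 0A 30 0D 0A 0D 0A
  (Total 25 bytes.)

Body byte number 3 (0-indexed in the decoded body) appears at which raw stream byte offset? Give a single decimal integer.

Answer: 11

Derivation:
Chunk 1: stream[0..1]='2' size=0x2=2, data at stream[3..5]='8k' -> body[0..2], body so far='8k'
Chunk 2: stream[7..8]='2' size=0x2=2, data at stream[10..12]='on' -> body[2..4], body so far='8kon'
Chunk 3: stream[14..15]='1' size=0x1=1, data at stream[17..18]='n' -> body[4..5], body so far='8konn'
Chunk 4: stream[20..21]='0' size=0 (terminator). Final body='8konn' (5 bytes)
Body byte 3 at stream offset 11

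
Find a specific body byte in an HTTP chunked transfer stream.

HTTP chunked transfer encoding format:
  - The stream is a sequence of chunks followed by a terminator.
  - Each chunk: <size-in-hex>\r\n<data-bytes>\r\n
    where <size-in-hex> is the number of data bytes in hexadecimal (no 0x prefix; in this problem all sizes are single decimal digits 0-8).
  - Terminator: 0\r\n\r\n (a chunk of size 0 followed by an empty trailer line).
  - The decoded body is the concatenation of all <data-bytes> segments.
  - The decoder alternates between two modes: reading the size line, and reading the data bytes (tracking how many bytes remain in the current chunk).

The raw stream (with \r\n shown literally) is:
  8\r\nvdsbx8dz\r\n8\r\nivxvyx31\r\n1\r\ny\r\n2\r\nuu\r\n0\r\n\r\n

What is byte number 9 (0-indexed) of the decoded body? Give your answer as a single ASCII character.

Chunk 1: stream[0..1]='8' size=0x8=8, data at stream[3..11]='vdsbx8dz' -> body[0..8], body so far='vdsbx8dz'
Chunk 2: stream[13..14]='8' size=0x8=8, data at stream[16..24]='ivxvyx31' -> body[8..16], body so far='vdsbx8dzivxvyx31'
Chunk 3: stream[26..27]='1' size=0x1=1, data at stream[29..30]='y' -> body[16..17], body so far='vdsbx8dzivxvyx31y'
Chunk 4: stream[32..33]='2' size=0x2=2, data at stream[35..37]='uu' -> body[17..19], body so far='vdsbx8dzivxvyx31yuu'
Chunk 5: stream[39..40]='0' size=0 (terminator). Final body='vdsbx8dzivxvyx31yuu' (19 bytes)
Body byte 9 = 'v'

Answer: v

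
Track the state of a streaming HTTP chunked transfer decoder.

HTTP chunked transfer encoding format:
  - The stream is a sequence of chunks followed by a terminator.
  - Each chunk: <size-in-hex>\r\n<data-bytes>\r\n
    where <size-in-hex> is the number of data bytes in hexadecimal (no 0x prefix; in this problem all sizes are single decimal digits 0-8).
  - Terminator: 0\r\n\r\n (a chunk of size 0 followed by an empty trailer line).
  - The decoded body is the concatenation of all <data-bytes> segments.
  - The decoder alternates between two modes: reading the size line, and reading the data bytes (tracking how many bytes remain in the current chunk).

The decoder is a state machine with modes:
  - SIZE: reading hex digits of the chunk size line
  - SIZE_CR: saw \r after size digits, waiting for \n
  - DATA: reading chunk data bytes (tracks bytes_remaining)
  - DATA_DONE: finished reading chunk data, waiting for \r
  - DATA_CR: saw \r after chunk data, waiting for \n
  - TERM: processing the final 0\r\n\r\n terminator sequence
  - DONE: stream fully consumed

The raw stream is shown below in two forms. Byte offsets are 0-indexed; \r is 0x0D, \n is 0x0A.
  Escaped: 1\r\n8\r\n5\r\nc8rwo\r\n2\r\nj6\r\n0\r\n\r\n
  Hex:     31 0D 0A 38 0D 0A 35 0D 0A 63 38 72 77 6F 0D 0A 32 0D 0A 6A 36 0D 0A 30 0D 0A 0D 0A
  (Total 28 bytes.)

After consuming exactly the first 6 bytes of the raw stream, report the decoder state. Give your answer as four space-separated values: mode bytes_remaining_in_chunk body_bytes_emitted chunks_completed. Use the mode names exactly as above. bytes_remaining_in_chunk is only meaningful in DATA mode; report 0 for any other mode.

Answer: SIZE 0 1 1

Derivation:
Byte 0 = '1': mode=SIZE remaining=0 emitted=0 chunks_done=0
Byte 1 = 0x0D: mode=SIZE_CR remaining=0 emitted=0 chunks_done=0
Byte 2 = 0x0A: mode=DATA remaining=1 emitted=0 chunks_done=0
Byte 3 = '8': mode=DATA_DONE remaining=0 emitted=1 chunks_done=0
Byte 4 = 0x0D: mode=DATA_CR remaining=0 emitted=1 chunks_done=0
Byte 5 = 0x0A: mode=SIZE remaining=0 emitted=1 chunks_done=1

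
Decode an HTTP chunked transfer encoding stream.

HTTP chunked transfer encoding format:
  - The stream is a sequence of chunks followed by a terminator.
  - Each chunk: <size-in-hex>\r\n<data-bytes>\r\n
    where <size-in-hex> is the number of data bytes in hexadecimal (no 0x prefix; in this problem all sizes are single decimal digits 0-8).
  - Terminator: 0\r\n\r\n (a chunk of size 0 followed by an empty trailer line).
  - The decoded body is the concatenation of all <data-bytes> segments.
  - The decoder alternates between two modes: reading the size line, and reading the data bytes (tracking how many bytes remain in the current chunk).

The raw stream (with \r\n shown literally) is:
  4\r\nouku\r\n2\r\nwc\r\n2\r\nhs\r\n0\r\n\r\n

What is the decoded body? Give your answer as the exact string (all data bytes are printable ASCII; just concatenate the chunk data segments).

Answer: oukuwchs

Derivation:
Chunk 1: stream[0..1]='4' size=0x4=4, data at stream[3..7]='ouku' -> body[0..4], body so far='ouku'
Chunk 2: stream[9..10]='2' size=0x2=2, data at stream[12..14]='wc' -> body[4..6], body so far='oukuwc'
Chunk 3: stream[16..17]='2' size=0x2=2, data at stream[19..21]='hs' -> body[6..8], body so far='oukuwchs'
Chunk 4: stream[23..24]='0' size=0 (terminator). Final body='oukuwchs' (8 bytes)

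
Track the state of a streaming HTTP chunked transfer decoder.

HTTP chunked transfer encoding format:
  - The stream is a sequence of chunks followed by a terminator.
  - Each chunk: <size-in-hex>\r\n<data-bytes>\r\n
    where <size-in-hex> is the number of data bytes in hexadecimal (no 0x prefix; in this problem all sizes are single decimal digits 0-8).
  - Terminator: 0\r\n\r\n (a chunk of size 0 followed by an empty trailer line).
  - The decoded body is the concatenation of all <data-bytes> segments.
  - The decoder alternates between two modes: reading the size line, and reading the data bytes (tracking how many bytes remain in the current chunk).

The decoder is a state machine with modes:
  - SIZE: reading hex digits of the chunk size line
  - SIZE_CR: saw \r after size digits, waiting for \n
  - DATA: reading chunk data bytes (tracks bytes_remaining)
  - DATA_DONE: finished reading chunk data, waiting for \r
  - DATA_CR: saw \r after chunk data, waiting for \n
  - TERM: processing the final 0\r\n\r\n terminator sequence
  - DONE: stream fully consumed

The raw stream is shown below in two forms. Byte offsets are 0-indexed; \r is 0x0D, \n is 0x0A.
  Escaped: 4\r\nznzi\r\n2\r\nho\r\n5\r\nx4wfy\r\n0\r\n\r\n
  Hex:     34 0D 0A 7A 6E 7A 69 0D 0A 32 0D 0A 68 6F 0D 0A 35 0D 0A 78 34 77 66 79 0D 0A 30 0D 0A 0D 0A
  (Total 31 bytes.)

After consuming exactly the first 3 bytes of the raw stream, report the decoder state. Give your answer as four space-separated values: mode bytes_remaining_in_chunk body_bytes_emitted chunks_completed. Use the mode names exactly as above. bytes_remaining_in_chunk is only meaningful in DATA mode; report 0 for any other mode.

Byte 0 = '4': mode=SIZE remaining=0 emitted=0 chunks_done=0
Byte 1 = 0x0D: mode=SIZE_CR remaining=0 emitted=0 chunks_done=0
Byte 2 = 0x0A: mode=DATA remaining=4 emitted=0 chunks_done=0

Answer: DATA 4 0 0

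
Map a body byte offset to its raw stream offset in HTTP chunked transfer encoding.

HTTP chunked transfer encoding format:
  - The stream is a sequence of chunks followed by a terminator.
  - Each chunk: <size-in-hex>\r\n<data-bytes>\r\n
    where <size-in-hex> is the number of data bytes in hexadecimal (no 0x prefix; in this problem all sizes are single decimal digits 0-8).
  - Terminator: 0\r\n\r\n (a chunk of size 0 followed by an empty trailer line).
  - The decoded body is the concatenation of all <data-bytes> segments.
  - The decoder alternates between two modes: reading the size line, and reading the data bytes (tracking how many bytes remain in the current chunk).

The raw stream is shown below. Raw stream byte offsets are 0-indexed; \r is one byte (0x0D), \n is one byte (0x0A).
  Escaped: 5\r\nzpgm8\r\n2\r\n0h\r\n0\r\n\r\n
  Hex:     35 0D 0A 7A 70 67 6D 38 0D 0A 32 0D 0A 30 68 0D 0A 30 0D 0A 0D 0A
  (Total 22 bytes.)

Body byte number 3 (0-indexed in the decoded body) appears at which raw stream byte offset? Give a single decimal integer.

Answer: 6

Derivation:
Chunk 1: stream[0..1]='5' size=0x5=5, data at stream[3..8]='zpgm8' -> body[0..5], body so far='zpgm8'
Chunk 2: stream[10..11]='2' size=0x2=2, data at stream[13..15]='0h' -> body[5..7], body so far='zpgm80h'
Chunk 3: stream[17..18]='0' size=0 (terminator). Final body='zpgm80h' (7 bytes)
Body byte 3 at stream offset 6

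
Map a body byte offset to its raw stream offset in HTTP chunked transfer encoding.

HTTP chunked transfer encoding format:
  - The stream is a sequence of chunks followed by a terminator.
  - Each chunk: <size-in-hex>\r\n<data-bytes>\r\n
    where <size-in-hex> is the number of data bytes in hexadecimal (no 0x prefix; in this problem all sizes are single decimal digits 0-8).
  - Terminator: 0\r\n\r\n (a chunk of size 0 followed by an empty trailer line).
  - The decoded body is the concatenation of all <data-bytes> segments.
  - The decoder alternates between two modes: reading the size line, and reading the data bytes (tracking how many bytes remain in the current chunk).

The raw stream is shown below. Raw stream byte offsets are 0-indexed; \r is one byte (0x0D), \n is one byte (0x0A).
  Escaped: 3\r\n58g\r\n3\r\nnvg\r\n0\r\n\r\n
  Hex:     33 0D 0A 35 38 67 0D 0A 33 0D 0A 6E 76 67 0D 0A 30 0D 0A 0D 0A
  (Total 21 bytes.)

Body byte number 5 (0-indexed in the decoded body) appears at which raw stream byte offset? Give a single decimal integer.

Answer: 13

Derivation:
Chunk 1: stream[0..1]='3' size=0x3=3, data at stream[3..6]='58g' -> body[0..3], body so far='58g'
Chunk 2: stream[8..9]='3' size=0x3=3, data at stream[11..14]='nvg' -> body[3..6], body so far='58gnvg'
Chunk 3: stream[16..17]='0' size=0 (terminator). Final body='58gnvg' (6 bytes)
Body byte 5 at stream offset 13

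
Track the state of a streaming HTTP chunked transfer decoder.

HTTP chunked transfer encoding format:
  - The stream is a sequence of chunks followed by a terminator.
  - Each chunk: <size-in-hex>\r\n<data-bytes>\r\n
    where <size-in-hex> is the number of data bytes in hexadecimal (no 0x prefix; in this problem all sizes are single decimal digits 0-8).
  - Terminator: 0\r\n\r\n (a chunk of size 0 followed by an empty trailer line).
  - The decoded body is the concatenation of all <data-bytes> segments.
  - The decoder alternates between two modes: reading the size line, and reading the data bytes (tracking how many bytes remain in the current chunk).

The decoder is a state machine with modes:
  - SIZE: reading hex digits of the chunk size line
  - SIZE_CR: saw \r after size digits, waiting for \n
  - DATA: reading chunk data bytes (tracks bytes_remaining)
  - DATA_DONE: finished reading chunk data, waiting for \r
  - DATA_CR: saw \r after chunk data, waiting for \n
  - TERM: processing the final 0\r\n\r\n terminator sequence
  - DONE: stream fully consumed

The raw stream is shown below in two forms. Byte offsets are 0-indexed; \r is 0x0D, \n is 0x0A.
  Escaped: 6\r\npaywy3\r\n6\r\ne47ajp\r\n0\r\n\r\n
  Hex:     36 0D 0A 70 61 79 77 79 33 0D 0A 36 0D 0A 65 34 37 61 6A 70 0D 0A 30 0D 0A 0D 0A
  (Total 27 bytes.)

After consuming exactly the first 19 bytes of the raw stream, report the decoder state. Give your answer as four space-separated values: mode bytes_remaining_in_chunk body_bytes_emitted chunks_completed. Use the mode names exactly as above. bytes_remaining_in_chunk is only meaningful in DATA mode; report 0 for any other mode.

Byte 0 = '6': mode=SIZE remaining=0 emitted=0 chunks_done=0
Byte 1 = 0x0D: mode=SIZE_CR remaining=0 emitted=0 chunks_done=0
Byte 2 = 0x0A: mode=DATA remaining=6 emitted=0 chunks_done=0
Byte 3 = 'p': mode=DATA remaining=5 emitted=1 chunks_done=0
Byte 4 = 'a': mode=DATA remaining=4 emitted=2 chunks_done=0
Byte 5 = 'y': mode=DATA remaining=3 emitted=3 chunks_done=0
Byte 6 = 'w': mode=DATA remaining=2 emitted=4 chunks_done=0
Byte 7 = 'y': mode=DATA remaining=1 emitted=5 chunks_done=0
Byte 8 = '3': mode=DATA_DONE remaining=0 emitted=6 chunks_done=0
Byte 9 = 0x0D: mode=DATA_CR remaining=0 emitted=6 chunks_done=0
Byte 10 = 0x0A: mode=SIZE remaining=0 emitted=6 chunks_done=1
Byte 11 = '6': mode=SIZE remaining=0 emitted=6 chunks_done=1
Byte 12 = 0x0D: mode=SIZE_CR remaining=0 emitted=6 chunks_done=1
Byte 13 = 0x0A: mode=DATA remaining=6 emitted=6 chunks_done=1
Byte 14 = 'e': mode=DATA remaining=5 emitted=7 chunks_done=1
Byte 15 = '4': mode=DATA remaining=4 emitted=8 chunks_done=1
Byte 16 = '7': mode=DATA remaining=3 emitted=9 chunks_done=1
Byte 17 = 'a': mode=DATA remaining=2 emitted=10 chunks_done=1
Byte 18 = 'j': mode=DATA remaining=1 emitted=11 chunks_done=1

Answer: DATA 1 11 1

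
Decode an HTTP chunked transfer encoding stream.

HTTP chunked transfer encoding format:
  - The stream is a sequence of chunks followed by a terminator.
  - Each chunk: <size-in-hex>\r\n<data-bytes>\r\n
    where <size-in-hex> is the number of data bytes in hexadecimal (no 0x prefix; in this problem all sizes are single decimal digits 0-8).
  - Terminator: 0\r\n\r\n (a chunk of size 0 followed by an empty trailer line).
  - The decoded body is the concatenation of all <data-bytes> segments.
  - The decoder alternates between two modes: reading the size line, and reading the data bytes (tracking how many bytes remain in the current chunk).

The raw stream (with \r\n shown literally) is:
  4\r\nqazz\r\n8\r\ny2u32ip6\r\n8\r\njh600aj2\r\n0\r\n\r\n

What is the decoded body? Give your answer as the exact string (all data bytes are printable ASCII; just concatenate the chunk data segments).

Answer: qazzy2u32ip6jh600aj2

Derivation:
Chunk 1: stream[0..1]='4' size=0x4=4, data at stream[3..7]='qazz' -> body[0..4], body so far='qazz'
Chunk 2: stream[9..10]='8' size=0x8=8, data at stream[12..20]='y2u32ip6' -> body[4..12], body so far='qazzy2u32ip6'
Chunk 3: stream[22..23]='8' size=0x8=8, data at stream[25..33]='jh600aj2' -> body[12..20], body so far='qazzy2u32ip6jh600aj2'
Chunk 4: stream[35..36]='0' size=0 (terminator). Final body='qazzy2u32ip6jh600aj2' (20 bytes)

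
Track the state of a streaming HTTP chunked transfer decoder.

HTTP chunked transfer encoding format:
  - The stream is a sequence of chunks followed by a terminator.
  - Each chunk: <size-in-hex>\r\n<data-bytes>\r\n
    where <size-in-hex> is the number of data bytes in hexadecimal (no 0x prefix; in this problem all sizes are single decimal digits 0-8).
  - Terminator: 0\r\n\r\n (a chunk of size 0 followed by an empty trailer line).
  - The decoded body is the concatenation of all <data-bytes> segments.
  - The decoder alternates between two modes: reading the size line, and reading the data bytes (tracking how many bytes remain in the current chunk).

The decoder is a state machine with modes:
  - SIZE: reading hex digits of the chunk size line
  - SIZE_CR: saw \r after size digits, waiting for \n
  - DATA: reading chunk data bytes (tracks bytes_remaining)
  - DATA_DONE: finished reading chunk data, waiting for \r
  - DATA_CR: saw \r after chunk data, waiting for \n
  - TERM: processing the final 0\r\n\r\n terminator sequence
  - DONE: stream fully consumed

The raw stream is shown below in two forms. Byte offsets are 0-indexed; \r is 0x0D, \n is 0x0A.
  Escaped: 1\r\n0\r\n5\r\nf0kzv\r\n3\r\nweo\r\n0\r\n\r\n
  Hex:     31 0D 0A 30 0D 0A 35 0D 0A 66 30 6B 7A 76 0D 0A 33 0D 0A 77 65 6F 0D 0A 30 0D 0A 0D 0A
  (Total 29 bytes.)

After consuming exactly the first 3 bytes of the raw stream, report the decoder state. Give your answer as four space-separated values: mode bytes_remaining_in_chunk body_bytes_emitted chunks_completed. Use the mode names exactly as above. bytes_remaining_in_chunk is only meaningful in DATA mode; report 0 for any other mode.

Answer: DATA 1 0 0

Derivation:
Byte 0 = '1': mode=SIZE remaining=0 emitted=0 chunks_done=0
Byte 1 = 0x0D: mode=SIZE_CR remaining=0 emitted=0 chunks_done=0
Byte 2 = 0x0A: mode=DATA remaining=1 emitted=0 chunks_done=0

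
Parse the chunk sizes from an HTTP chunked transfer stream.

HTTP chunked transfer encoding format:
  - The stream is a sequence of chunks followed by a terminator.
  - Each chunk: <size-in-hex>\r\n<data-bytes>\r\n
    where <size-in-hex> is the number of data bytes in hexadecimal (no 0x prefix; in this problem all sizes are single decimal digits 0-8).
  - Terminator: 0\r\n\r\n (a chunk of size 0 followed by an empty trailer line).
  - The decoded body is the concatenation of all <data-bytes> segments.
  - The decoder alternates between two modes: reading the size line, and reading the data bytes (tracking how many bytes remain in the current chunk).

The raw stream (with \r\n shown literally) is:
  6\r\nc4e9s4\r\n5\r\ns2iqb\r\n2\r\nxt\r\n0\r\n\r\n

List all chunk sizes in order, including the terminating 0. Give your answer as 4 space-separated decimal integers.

Answer: 6 5 2 0

Derivation:
Chunk 1: stream[0..1]='6' size=0x6=6, data at stream[3..9]='c4e9s4' -> body[0..6], body so far='c4e9s4'
Chunk 2: stream[11..12]='5' size=0x5=5, data at stream[14..19]='s2iqb' -> body[6..11], body so far='c4e9s4s2iqb'
Chunk 3: stream[21..22]='2' size=0x2=2, data at stream[24..26]='xt' -> body[11..13], body so far='c4e9s4s2iqbxt'
Chunk 4: stream[28..29]='0' size=0 (terminator). Final body='c4e9s4s2iqbxt' (13 bytes)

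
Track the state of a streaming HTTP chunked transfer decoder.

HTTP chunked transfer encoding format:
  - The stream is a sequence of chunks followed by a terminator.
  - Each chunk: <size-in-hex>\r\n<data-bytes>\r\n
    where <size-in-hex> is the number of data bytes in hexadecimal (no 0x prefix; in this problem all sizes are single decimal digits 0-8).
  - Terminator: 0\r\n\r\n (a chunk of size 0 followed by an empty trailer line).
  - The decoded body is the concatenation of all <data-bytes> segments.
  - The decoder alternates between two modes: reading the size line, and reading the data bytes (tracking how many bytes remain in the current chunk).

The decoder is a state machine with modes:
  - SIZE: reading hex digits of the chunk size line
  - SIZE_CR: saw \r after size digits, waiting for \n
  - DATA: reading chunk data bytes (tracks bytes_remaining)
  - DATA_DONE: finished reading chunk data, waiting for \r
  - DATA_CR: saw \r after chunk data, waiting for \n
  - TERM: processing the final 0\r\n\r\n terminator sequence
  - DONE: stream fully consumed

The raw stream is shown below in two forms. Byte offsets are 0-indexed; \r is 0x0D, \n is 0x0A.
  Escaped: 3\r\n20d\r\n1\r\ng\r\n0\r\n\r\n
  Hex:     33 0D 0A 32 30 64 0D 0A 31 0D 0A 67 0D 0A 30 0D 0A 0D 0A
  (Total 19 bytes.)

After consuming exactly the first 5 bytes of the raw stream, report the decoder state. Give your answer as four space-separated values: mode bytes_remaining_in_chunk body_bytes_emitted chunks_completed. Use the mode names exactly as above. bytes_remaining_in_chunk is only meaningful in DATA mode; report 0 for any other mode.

Byte 0 = '3': mode=SIZE remaining=0 emitted=0 chunks_done=0
Byte 1 = 0x0D: mode=SIZE_CR remaining=0 emitted=0 chunks_done=0
Byte 2 = 0x0A: mode=DATA remaining=3 emitted=0 chunks_done=0
Byte 3 = '2': mode=DATA remaining=2 emitted=1 chunks_done=0
Byte 4 = '0': mode=DATA remaining=1 emitted=2 chunks_done=0

Answer: DATA 1 2 0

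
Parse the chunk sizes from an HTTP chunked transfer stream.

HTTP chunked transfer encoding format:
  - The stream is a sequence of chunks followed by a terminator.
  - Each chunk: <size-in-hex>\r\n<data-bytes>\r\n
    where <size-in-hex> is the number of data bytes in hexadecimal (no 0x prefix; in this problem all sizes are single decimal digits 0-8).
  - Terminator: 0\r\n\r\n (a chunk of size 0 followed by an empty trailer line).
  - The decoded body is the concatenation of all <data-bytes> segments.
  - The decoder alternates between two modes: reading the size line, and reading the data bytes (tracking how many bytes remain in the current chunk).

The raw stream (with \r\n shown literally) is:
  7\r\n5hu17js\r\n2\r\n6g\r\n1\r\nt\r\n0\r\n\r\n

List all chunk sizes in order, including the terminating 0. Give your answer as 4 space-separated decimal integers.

Chunk 1: stream[0..1]='7' size=0x7=7, data at stream[3..10]='5hu17js' -> body[0..7], body so far='5hu17js'
Chunk 2: stream[12..13]='2' size=0x2=2, data at stream[15..17]='6g' -> body[7..9], body so far='5hu17js6g'
Chunk 3: stream[19..20]='1' size=0x1=1, data at stream[22..23]='t' -> body[9..10], body so far='5hu17js6gt'
Chunk 4: stream[25..26]='0' size=0 (terminator). Final body='5hu17js6gt' (10 bytes)

Answer: 7 2 1 0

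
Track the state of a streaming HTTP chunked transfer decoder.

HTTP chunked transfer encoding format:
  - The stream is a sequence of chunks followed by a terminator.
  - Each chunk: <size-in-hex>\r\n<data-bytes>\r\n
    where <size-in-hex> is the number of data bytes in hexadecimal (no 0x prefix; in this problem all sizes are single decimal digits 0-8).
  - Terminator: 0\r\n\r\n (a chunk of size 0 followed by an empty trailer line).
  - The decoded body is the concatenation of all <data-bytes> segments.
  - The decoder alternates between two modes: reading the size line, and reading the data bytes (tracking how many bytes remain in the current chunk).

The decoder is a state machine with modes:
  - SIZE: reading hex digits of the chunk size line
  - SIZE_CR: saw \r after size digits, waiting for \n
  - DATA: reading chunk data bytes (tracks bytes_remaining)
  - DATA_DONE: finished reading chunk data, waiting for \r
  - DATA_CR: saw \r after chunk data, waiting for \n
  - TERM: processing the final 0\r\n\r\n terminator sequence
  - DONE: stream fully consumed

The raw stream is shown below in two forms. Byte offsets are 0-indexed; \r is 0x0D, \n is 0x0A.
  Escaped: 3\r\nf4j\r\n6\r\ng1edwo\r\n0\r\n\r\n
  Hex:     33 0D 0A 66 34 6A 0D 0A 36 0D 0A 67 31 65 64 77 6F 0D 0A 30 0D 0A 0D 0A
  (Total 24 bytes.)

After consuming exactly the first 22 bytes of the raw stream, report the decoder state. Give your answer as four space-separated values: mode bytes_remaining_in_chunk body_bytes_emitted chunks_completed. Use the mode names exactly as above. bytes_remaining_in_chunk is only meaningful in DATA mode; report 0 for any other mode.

Answer: TERM 0 9 2

Derivation:
Byte 0 = '3': mode=SIZE remaining=0 emitted=0 chunks_done=0
Byte 1 = 0x0D: mode=SIZE_CR remaining=0 emitted=0 chunks_done=0
Byte 2 = 0x0A: mode=DATA remaining=3 emitted=0 chunks_done=0
Byte 3 = 'f': mode=DATA remaining=2 emitted=1 chunks_done=0
Byte 4 = '4': mode=DATA remaining=1 emitted=2 chunks_done=0
Byte 5 = 'j': mode=DATA_DONE remaining=0 emitted=3 chunks_done=0
Byte 6 = 0x0D: mode=DATA_CR remaining=0 emitted=3 chunks_done=0
Byte 7 = 0x0A: mode=SIZE remaining=0 emitted=3 chunks_done=1
Byte 8 = '6': mode=SIZE remaining=0 emitted=3 chunks_done=1
Byte 9 = 0x0D: mode=SIZE_CR remaining=0 emitted=3 chunks_done=1
Byte 10 = 0x0A: mode=DATA remaining=6 emitted=3 chunks_done=1
Byte 11 = 'g': mode=DATA remaining=5 emitted=4 chunks_done=1
Byte 12 = '1': mode=DATA remaining=4 emitted=5 chunks_done=1
Byte 13 = 'e': mode=DATA remaining=3 emitted=6 chunks_done=1
Byte 14 = 'd': mode=DATA remaining=2 emitted=7 chunks_done=1
Byte 15 = 'w': mode=DATA remaining=1 emitted=8 chunks_done=1
Byte 16 = 'o': mode=DATA_DONE remaining=0 emitted=9 chunks_done=1
Byte 17 = 0x0D: mode=DATA_CR remaining=0 emitted=9 chunks_done=1
Byte 18 = 0x0A: mode=SIZE remaining=0 emitted=9 chunks_done=2
Byte 19 = '0': mode=SIZE remaining=0 emitted=9 chunks_done=2
Byte 20 = 0x0D: mode=SIZE_CR remaining=0 emitted=9 chunks_done=2
Byte 21 = 0x0A: mode=TERM remaining=0 emitted=9 chunks_done=2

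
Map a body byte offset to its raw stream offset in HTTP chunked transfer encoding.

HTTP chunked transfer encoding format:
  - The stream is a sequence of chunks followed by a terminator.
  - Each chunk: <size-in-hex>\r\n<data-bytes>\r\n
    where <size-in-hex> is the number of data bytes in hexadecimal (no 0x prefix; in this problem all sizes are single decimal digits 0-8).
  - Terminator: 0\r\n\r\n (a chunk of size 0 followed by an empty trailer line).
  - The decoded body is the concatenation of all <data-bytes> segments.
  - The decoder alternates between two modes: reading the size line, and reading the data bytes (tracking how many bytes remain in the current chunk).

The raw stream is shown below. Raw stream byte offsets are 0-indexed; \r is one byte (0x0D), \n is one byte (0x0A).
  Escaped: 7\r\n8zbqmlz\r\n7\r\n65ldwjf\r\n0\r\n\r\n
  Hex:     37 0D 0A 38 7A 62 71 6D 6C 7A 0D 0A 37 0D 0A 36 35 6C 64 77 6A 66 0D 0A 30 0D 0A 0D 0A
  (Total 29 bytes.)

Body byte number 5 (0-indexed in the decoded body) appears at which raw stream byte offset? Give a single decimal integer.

Chunk 1: stream[0..1]='7' size=0x7=7, data at stream[3..10]='8zbqmlz' -> body[0..7], body so far='8zbqmlz'
Chunk 2: stream[12..13]='7' size=0x7=7, data at stream[15..22]='65ldwjf' -> body[7..14], body so far='8zbqmlz65ldwjf'
Chunk 3: stream[24..25]='0' size=0 (terminator). Final body='8zbqmlz65ldwjf' (14 bytes)
Body byte 5 at stream offset 8

Answer: 8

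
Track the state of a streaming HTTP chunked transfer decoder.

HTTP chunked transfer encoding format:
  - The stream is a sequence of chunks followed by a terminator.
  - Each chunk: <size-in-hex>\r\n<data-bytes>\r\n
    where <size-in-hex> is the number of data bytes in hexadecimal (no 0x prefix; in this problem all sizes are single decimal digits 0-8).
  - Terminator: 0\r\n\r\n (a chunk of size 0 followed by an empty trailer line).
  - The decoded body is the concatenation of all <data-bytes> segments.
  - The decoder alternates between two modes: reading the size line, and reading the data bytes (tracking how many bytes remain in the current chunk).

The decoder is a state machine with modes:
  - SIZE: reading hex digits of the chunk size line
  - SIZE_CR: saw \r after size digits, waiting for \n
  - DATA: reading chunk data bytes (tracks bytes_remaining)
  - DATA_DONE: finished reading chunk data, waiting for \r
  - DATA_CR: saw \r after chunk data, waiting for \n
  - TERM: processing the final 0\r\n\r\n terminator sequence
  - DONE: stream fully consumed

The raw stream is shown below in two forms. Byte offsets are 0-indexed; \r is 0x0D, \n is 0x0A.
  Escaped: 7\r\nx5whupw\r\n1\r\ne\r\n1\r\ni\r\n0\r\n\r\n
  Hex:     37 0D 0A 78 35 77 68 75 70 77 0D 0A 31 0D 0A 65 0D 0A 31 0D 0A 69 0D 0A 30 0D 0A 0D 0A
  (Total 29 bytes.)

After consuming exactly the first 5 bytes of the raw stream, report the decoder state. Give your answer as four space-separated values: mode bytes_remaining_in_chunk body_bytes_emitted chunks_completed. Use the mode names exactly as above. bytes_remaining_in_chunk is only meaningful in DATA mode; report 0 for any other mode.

Answer: DATA 5 2 0

Derivation:
Byte 0 = '7': mode=SIZE remaining=0 emitted=0 chunks_done=0
Byte 1 = 0x0D: mode=SIZE_CR remaining=0 emitted=0 chunks_done=0
Byte 2 = 0x0A: mode=DATA remaining=7 emitted=0 chunks_done=0
Byte 3 = 'x': mode=DATA remaining=6 emitted=1 chunks_done=0
Byte 4 = '5': mode=DATA remaining=5 emitted=2 chunks_done=0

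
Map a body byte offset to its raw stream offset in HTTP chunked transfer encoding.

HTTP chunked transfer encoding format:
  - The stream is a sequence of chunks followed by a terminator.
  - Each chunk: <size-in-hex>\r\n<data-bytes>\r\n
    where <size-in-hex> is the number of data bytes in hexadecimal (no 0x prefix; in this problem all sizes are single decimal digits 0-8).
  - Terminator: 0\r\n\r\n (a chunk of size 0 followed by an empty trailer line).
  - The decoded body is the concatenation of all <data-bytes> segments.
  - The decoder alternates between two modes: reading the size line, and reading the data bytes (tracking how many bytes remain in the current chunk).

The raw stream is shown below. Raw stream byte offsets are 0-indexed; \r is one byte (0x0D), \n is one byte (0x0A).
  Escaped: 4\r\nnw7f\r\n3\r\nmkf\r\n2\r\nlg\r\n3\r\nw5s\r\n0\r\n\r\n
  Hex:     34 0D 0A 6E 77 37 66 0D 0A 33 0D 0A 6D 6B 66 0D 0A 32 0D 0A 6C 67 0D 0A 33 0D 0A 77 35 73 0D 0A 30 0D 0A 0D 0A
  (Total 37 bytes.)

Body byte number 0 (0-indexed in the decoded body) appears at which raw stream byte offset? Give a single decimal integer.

Answer: 3

Derivation:
Chunk 1: stream[0..1]='4' size=0x4=4, data at stream[3..7]='nw7f' -> body[0..4], body so far='nw7f'
Chunk 2: stream[9..10]='3' size=0x3=3, data at stream[12..15]='mkf' -> body[4..7], body so far='nw7fmkf'
Chunk 3: stream[17..18]='2' size=0x2=2, data at stream[20..22]='lg' -> body[7..9], body so far='nw7fmkflg'
Chunk 4: stream[24..25]='3' size=0x3=3, data at stream[27..30]='w5s' -> body[9..12], body so far='nw7fmkflgw5s'
Chunk 5: stream[32..33]='0' size=0 (terminator). Final body='nw7fmkflgw5s' (12 bytes)
Body byte 0 at stream offset 3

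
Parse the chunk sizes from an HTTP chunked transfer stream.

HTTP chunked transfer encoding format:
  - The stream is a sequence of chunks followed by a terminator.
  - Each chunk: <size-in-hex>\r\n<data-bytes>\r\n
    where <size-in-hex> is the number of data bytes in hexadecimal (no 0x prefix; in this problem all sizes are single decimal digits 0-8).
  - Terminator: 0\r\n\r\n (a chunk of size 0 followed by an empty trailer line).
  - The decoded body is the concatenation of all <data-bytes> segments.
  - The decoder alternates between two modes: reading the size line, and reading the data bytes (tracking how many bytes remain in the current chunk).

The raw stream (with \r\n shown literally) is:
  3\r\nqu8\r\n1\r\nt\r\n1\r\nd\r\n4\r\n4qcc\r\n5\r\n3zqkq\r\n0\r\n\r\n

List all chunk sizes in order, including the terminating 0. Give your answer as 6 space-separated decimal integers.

Chunk 1: stream[0..1]='3' size=0x3=3, data at stream[3..6]='qu8' -> body[0..3], body so far='qu8'
Chunk 2: stream[8..9]='1' size=0x1=1, data at stream[11..12]='t' -> body[3..4], body so far='qu8t'
Chunk 3: stream[14..15]='1' size=0x1=1, data at stream[17..18]='d' -> body[4..5], body so far='qu8td'
Chunk 4: stream[20..21]='4' size=0x4=4, data at stream[23..27]='4qcc' -> body[5..9], body so far='qu8td4qcc'
Chunk 5: stream[29..30]='5' size=0x5=5, data at stream[32..37]='3zqkq' -> body[9..14], body so far='qu8td4qcc3zqkq'
Chunk 6: stream[39..40]='0' size=0 (terminator). Final body='qu8td4qcc3zqkq' (14 bytes)

Answer: 3 1 1 4 5 0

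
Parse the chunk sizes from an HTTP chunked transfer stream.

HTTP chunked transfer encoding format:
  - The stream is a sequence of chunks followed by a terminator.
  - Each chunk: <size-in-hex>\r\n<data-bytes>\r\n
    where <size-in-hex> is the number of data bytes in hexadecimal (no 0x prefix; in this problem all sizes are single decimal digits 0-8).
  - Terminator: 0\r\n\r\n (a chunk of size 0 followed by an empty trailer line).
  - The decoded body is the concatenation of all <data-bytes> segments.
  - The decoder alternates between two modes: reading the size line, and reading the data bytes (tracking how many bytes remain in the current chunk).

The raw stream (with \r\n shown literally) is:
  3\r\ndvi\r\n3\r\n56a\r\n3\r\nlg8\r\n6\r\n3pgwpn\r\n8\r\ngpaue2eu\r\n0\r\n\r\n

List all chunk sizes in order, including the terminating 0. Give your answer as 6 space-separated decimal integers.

Chunk 1: stream[0..1]='3' size=0x3=3, data at stream[3..6]='dvi' -> body[0..3], body so far='dvi'
Chunk 2: stream[8..9]='3' size=0x3=3, data at stream[11..14]='56a' -> body[3..6], body so far='dvi56a'
Chunk 3: stream[16..17]='3' size=0x3=3, data at stream[19..22]='lg8' -> body[6..9], body so far='dvi56alg8'
Chunk 4: stream[24..25]='6' size=0x6=6, data at stream[27..33]='3pgwpn' -> body[9..15], body so far='dvi56alg83pgwpn'
Chunk 5: stream[35..36]='8' size=0x8=8, data at stream[38..46]='gpaue2eu' -> body[15..23], body so far='dvi56alg83pgwpngpaue2eu'
Chunk 6: stream[48..49]='0' size=0 (terminator). Final body='dvi56alg83pgwpngpaue2eu' (23 bytes)

Answer: 3 3 3 6 8 0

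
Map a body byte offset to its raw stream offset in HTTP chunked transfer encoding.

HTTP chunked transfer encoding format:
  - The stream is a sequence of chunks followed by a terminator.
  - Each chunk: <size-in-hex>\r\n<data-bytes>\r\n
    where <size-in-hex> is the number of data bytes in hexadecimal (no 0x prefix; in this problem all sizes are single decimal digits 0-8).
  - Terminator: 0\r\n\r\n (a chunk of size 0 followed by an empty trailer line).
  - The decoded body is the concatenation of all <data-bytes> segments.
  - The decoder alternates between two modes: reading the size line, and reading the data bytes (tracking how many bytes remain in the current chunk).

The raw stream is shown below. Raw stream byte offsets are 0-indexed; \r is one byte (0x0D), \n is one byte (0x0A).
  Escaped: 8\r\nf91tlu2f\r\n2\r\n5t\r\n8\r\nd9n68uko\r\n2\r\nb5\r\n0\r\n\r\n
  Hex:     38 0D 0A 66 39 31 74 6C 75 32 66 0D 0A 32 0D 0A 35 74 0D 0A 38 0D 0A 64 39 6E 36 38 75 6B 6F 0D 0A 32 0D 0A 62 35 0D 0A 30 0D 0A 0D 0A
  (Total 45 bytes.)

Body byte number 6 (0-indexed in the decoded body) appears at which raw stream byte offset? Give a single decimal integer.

Chunk 1: stream[0..1]='8' size=0x8=8, data at stream[3..11]='f91tlu2f' -> body[0..8], body so far='f91tlu2f'
Chunk 2: stream[13..14]='2' size=0x2=2, data at stream[16..18]='5t' -> body[8..10], body so far='f91tlu2f5t'
Chunk 3: stream[20..21]='8' size=0x8=8, data at stream[23..31]='d9n68uko' -> body[10..18], body so far='f91tlu2f5td9n68uko'
Chunk 4: stream[33..34]='2' size=0x2=2, data at stream[36..38]='b5' -> body[18..20], body so far='f91tlu2f5td9n68ukob5'
Chunk 5: stream[40..41]='0' size=0 (terminator). Final body='f91tlu2f5td9n68ukob5' (20 bytes)
Body byte 6 at stream offset 9

Answer: 9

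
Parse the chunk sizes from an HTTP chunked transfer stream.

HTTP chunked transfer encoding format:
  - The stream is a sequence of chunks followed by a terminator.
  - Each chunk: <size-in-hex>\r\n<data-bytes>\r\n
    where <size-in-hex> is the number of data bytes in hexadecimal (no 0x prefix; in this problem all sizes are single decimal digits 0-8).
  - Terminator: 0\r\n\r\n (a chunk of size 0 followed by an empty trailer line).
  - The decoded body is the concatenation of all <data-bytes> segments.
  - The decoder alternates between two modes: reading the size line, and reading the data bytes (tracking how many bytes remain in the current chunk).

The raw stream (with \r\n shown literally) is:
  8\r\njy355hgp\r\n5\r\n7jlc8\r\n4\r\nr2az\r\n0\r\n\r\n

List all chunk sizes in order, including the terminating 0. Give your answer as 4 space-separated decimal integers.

Chunk 1: stream[0..1]='8' size=0x8=8, data at stream[3..11]='jy355hgp' -> body[0..8], body so far='jy355hgp'
Chunk 2: stream[13..14]='5' size=0x5=5, data at stream[16..21]='7jlc8' -> body[8..13], body so far='jy355hgp7jlc8'
Chunk 3: stream[23..24]='4' size=0x4=4, data at stream[26..30]='r2az' -> body[13..17], body so far='jy355hgp7jlc8r2az'
Chunk 4: stream[32..33]='0' size=0 (terminator). Final body='jy355hgp7jlc8r2az' (17 bytes)

Answer: 8 5 4 0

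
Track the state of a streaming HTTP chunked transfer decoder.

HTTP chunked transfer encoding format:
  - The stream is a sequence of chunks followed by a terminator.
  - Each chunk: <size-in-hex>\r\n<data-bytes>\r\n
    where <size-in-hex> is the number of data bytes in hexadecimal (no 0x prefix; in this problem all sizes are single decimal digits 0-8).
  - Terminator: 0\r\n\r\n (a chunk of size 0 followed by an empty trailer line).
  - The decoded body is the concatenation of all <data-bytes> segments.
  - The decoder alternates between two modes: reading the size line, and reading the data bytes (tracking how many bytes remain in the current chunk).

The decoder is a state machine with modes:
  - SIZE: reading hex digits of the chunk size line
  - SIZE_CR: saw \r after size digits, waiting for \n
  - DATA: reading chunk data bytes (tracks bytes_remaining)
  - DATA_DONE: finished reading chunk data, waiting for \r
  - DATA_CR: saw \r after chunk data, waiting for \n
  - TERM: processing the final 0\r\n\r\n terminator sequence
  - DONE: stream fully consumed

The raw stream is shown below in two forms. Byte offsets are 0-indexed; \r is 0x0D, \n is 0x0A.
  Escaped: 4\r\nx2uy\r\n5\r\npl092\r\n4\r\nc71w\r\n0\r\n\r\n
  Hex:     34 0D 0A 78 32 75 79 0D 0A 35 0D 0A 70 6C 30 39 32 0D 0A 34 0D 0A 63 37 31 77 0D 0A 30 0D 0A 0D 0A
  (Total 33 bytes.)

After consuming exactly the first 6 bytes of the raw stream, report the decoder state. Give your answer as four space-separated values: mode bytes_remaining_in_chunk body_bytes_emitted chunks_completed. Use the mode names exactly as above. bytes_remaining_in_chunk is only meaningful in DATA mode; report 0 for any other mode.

Answer: DATA 1 3 0

Derivation:
Byte 0 = '4': mode=SIZE remaining=0 emitted=0 chunks_done=0
Byte 1 = 0x0D: mode=SIZE_CR remaining=0 emitted=0 chunks_done=0
Byte 2 = 0x0A: mode=DATA remaining=4 emitted=0 chunks_done=0
Byte 3 = 'x': mode=DATA remaining=3 emitted=1 chunks_done=0
Byte 4 = '2': mode=DATA remaining=2 emitted=2 chunks_done=0
Byte 5 = 'u': mode=DATA remaining=1 emitted=3 chunks_done=0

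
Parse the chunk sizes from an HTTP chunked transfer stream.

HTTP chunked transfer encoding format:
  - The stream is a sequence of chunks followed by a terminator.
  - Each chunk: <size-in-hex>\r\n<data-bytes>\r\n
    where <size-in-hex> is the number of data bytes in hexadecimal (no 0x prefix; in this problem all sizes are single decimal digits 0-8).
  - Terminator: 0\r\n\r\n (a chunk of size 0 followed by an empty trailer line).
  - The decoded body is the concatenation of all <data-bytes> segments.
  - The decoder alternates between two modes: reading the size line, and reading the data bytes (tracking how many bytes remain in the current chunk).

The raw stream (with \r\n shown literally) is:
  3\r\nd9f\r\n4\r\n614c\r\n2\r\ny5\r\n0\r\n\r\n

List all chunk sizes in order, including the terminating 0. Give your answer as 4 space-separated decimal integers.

Answer: 3 4 2 0

Derivation:
Chunk 1: stream[0..1]='3' size=0x3=3, data at stream[3..6]='d9f' -> body[0..3], body so far='d9f'
Chunk 2: stream[8..9]='4' size=0x4=4, data at stream[11..15]='614c' -> body[3..7], body so far='d9f614c'
Chunk 3: stream[17..18]='2' size=0x2=2, data at stream[20..22]='y5' -> body[7..9], body so far='d9f614cy5'
Chunk 4: stream[24..25]='0' size=0 (terminator). Final body='d9f614cy5' (9 bytes)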